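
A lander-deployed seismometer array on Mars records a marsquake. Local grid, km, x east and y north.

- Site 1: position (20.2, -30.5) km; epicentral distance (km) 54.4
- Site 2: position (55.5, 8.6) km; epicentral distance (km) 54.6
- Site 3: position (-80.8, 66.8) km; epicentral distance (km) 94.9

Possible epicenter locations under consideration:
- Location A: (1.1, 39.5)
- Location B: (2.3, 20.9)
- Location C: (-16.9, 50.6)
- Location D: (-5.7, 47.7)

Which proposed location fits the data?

For each candidate, compare |candidate − station| to the reported distance:
Location A: residuals Site 1 18.2, Site 2 8.0, Site 3 8.6 → max 18.2 km
Location B: residuals Site 1 0.0, Site 2 0.0, Site 3 0.0 → max 0.0 km
Location C: residuals Site 1 34.8, Site 2 29.1, Site 3 29.0 → max 34.8 km
Location D: residuals Site 1 28.0, Site 2 18.0, Site 3 17.4 → max 28.0 km
Only Location B has all residuals ≈ 0.

Location B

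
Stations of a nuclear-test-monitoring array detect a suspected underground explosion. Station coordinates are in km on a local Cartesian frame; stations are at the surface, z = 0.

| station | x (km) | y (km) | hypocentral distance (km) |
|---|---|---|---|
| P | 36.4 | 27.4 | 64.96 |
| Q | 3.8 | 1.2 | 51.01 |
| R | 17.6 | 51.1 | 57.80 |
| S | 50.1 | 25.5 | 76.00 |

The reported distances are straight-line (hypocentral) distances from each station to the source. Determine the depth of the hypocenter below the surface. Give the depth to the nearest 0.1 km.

Each station gives a sphere (x−x_i)² + (y−y_i)² + z² = d_i² (stations at z=0).
Subtracting the P sphere from Q and R: z² cancels, leaving linear equations in x and y:
-65.2 x − 52.4 y = -442.06
-37.6 x + 47.4 y = 1724.21
Solving: x ≈ -13.712, y ≈ 25.498 km (keep extra digits for the depth step; rounded: -13.7, 25.5).
Then from the P sphere: z² = 64.96² − (x − 36.4)² − (y − 27.4)² with x = -13.712, y = 25.498, so z ≈ 41.291 ≈ 41.3 km.

z ≈ 41.3 km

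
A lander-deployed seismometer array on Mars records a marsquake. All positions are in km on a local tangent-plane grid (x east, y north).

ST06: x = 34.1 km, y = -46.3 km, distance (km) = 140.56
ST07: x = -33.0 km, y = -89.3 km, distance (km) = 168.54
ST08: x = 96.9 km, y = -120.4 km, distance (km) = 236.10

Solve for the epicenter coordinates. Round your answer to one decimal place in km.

(-29.2, 79.2)

Circle about each station: (x − 34.1)² + (y + 46.3)² = 140.56²; (x + 33.0)² + (y + 89.3)² = 168.54²; (x − 96.9)² + (y + 120.4)² = 236.10².
Subtracting pairs of circle equations eliminates x²+y² and gives linear equations (the radical axes):
-134.2 x − 86.0 y = -2891.63
125.6 x − 148.2 y = -15406.83
Solving the 2×2 system: x ≈ -29.2, y ≈ 79.2 km.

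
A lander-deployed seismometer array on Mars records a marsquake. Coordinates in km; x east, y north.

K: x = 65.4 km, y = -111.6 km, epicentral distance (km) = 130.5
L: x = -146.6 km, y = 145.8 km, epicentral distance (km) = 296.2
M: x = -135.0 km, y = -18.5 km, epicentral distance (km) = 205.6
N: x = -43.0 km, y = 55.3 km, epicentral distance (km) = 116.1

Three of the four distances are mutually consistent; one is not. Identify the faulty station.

Solve using three stations at a time. Using K, M, N (subtract circle equations pairwise → linear system) gives (x, y) ≈ (67.1, 18.8).
Distances from that point to each station vs reported:
  K: calculated 130.4 vs reported 130.5 → residual 0.1 km
  L: calculated 248.6 vs reported 296.2 → residual 47.6 km
  M: calculated 205.6 vs reported 205.6 → residual 0.0 km
  N: calculated 116.0 vs reported 116.1 → residual 0.1 km
K, M, N are mutually consistent (residuals ≈ 0); L is off by 47.6 km.

L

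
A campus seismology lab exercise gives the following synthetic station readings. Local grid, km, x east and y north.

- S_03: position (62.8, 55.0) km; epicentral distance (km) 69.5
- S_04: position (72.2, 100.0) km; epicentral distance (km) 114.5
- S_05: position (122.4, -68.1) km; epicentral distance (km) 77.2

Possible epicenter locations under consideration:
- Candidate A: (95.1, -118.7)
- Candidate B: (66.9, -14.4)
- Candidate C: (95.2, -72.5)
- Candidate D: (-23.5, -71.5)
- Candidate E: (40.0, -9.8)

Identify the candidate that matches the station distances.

Candidate B

For each candidate, compare |candidate − station| to the reported distance:
Candidate A: residuals S_03 107.2, S_04 105.4, S_05 19.7 → max 107.2 km
Candidate B: residuals S_03 0.0, S_04 0.0, S_05 0.0 → max 0.0 km
Candidate C: residuals S_03 62.1, S_04 59.5, S_05 49.6 → max 62.1 km
Candidate D: residuals S_03 83.6, S_04 81.9, S_05 68.7 → max 83.6 km
Candidate E: residuals S_03 0.8, S_04 0.1, S_05 23.7 → max 23.7 km
Only Candidate B has all residuals ≈ 0.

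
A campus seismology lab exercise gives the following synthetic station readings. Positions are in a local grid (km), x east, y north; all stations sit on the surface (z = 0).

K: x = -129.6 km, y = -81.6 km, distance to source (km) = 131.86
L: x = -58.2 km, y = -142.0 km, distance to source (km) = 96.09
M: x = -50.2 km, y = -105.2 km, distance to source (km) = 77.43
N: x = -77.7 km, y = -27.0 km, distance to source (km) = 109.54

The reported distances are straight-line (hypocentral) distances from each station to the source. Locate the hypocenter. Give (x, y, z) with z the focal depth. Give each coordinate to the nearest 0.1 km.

x ≈ -16.5 km, y ≈ -87.8 km, depth ≈ 67.5 km

Each station gives a sphere (x−x_i)² + (y−y_i)² + z² = d_i² (stations at z=0).
Subtracting the K sphere from L and M: z² cancels, leaving linear equations in x and y:
142.8 x − 120.8 y = 8250.29
158.8 x − 47.2 y = 1524.01
Solving: x ≈ -16.500, y ≈ -87.803 km (keep extra digits for the depth step; rounded: -16.5, -87.8).
Then from the K sphere: z² = 131.86² − (x + 129.6)² − (y + 81.6)² with x = -16.500, y = -87.803, so z ≈ 67.505 ≈ 67.5 km.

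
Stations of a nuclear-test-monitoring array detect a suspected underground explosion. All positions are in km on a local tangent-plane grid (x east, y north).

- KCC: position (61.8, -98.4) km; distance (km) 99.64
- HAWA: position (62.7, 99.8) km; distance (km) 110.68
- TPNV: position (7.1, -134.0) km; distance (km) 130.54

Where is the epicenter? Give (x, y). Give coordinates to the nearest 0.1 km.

(27.1, -5.0)

Circle about each station: (x − 61.8)² + (y + 98.4)² = 99.64²; (x − 62.7)² + (y − 99.8)² = 110.68²; (x − 7.1)² + (y + 134.0)² = 130.54².
Subtracting the KCC equation from the HAWA and TPNV equations removes the quadratic terms:
1.8 x + 396.4 y = -1932.40
-109.4 x − 71.2 y = -2607.95
Solving the 2×2 system: x ≈ 27.1, y ≈ -5.0 km.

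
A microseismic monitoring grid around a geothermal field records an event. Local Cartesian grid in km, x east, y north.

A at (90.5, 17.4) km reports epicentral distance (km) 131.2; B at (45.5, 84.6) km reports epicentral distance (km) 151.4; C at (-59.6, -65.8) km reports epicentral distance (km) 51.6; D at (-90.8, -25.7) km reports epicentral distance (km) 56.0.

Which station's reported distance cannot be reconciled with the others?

Solve using three stations at a time. Using A, C, D (subtract circle equations pairwise → linear system) gives (x, y) ≈ (-35.1, -20.5).
Distances from that point to each station vs reported:
  A: calculated 131.2 vs reported 131.2 → residual 0.0 km
  B: calculated 132.4 vs reported 151.4 → residual 19.0 km
  C: calculated 51.5 vs reported 51.6 → residual 0.1 km
  D: calculated 55.9 vs reported 56.0 → residual 0.1 km
A, C, D are mutually consistent (residuals ≈ 0); B is off by 19.0 km.

B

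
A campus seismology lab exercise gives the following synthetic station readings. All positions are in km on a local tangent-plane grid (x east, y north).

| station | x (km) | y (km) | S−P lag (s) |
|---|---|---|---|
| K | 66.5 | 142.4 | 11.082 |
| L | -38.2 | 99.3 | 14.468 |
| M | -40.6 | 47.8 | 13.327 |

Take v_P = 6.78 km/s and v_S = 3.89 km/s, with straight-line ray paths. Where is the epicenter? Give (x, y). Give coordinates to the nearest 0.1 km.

(80.9, 42.3)

Distance from S−P lag: d = Δt · v_P v_S / (v_P − v_S) = Δt · (6.78·3.89)/(6.78−3.89) ≈ 9.1260·Δt.
So d_K = 101.13, d_L = 132.04, d_M = 121.62 km.
Circle about each station: (x − 66.5)² + (y − 142.4)² = 101.13²; (x + 38.2)² + (y − 99.3)² = 132.04²; (x + 40.6)² + (y − 47.8)² = 121.62².
Subtracting the K equation from the L and M equations removes the quadratic terms:
-209.4 x − 86.2 y = -20587.56
-214.2 x − 189.2 y = -25330.96
Solving the 2×2 system: x ≈ 80.9, y ≈ 42.3 km.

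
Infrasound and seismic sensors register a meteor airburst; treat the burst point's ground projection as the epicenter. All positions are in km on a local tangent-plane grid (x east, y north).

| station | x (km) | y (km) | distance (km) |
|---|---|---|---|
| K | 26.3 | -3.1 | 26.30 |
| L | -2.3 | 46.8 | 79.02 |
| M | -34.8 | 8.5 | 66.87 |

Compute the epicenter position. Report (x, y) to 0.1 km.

Circle about each station: (x − 26.3)² + (y + 3.1)² = 26.30²; (x + 2.3)² + (y − 46.8)² = 79.02²; (x + 34.8)² + (y − 8.5)² = 66.87².
Subtracting the K equation from the L and M equations removes the quadratic terms:
-57.2 x + 99.8 y = -4058.24
-122.2 x + 23.2 y = -3197.92
Solving the 2×2 system: x ≈ 20.7, y ≈ -28.8 km.

x ≈ 20.7 km, y ≈ -28.8 km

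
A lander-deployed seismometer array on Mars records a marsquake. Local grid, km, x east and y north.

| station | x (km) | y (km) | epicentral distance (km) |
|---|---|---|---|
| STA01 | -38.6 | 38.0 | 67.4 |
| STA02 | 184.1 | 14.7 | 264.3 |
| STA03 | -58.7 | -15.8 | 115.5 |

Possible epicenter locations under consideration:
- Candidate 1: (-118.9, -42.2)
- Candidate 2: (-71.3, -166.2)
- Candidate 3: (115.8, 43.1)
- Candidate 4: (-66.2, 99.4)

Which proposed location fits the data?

For each candidate, compare |candidate − station| to the reported distance:
Candidate 1: residuals STA01 46.1, STA02 44.0, STA03 49.8 → max 49.8 km
Candidate 2: residuals STA01 139.4, STA02 48.7, STA03 35.4 → max 139.4 km
Candidate 3: residuals STA01 87.1, STA02 190.3, STA03 68.7 → max 190.3 km
Candidate 4: residuals STA01 0.1, STA02 0.1, STA03 0.1 → max 0.1 km
Only Candidate 4 has all residuals ≈ 0.

Candidate 4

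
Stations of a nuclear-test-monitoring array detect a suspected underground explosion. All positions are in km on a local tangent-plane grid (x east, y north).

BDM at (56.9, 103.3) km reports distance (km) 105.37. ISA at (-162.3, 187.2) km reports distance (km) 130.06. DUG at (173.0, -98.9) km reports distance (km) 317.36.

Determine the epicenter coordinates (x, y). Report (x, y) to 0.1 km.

Circle about each station: (x − 56.9)² + (y − 103.3)² = 105.37²; (x + 162.3)² + (y − 187.2)² = 130.06²; (x − 173.0)² + (y + 98.9)² = 317.36².
Subtracting pairs of circle equations eliminates x²+y² and gives linear equations (the radical axes):
-438.4 x + 167.8 y = 41663.86
232.2 x − 404.4 y = -63812.82
Solving the 2×2 system: x ≈ -44.4, y ≈ 132.3 km.

(-44.4, 132.3)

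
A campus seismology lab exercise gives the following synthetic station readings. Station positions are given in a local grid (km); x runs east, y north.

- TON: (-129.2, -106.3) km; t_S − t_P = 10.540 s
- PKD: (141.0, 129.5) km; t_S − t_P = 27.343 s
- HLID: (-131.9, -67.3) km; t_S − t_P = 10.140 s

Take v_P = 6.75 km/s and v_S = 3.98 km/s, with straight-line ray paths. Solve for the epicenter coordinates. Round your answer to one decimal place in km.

Distance from S−P lag: d = Δt · v_P v_S / (v_P − v_S) = Δt · (6.75·3.98)/(6.75−3.98) ≈ 9.6986·Δt.
So d_TON = 102.22, d_PKD = 265.19, d_HLID = 98.34 km.
Circle about each station: (x + 129.2)² + (y + 106.3)² = 102.22²; (x − 141.0)² + (y − 129.5)² = 265.19²; (x + 131.9)² + (y + 67.3)² = 98.34².
Subtracting pairs of circle equations eliminates x²+y² and gives linear equations (the radical axes):
540.4 x + 471.6 y = -51217.89
-5.4 x + 78.0 y = -5287.26
Solving the 2×2 system: x ≈ -33.6, y ≈ -70.1 km.
Check against TON (with the unrounded x, y): √((x + 129.2)²+(y + 106.3)²) = 102.23 ≈ 102.22 km. ✓

x ≈ -33.6 km, y ≈ -70.1 km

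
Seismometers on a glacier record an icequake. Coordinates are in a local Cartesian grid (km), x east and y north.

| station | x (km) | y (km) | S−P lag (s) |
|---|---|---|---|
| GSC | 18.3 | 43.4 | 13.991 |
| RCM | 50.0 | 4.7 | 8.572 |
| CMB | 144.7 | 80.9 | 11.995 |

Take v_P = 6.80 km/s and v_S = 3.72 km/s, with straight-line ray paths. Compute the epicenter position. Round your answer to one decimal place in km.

x ≈ 117.9 km, y ≈ -13.9 km

Distance from S−P lag: d = Δt · v_P v_S / (v_P − v_S) = Δt · (6.80·3.72)/(6.80−3.72) ≈ 8.2130·Δt.
So d_GSC = 114.91, d_RCM = 70.40, d_CMB = 98.51 km.
Circle about each station: (x − 18.3)² + (y − 43.4)² = 114.91²; (x − 50.0)² + (y − 4.7)² = 70.40²; (x − 144.7)² + (y − 80.9)² = 98.51².
Subtracting the GSC equation from the RCM and CMB equations removes the quadratic terms:
63.4 x − 77.4 y = 8551.79
252.8 x + 75.0 y = 28764.54
Solving the 2×2 system: x ≈ 117.9, y ≈ -13.9 km.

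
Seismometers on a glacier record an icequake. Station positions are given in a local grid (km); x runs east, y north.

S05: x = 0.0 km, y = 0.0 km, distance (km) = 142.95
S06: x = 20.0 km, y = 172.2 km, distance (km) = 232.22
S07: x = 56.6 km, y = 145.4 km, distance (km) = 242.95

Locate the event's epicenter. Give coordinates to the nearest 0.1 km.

-142.8 km east, 6.6 km north

Circle about each station: x² + y² = 142.95²; (x − 20.0)² + (y − 172.2)² = 232.22²; (x − 56.6)² + (y − 145.4)² = 242.95².
Subtracting the S05 equation from the S06 and S07 equations removes the quadratic terms:
40.0 x + 344.4 y = -3438.59
113.2 x + 290.8 y = -14245.28
Solving the 2×2 system: x ≈ -142.8, y ≈ 6.6 km.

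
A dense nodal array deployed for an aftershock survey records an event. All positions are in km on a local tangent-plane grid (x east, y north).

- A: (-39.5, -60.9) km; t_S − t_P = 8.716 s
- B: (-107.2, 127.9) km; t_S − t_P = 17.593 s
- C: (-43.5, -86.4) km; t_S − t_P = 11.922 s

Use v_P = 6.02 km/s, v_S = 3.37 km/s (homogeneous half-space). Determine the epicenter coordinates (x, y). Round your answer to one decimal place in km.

-53.7 km east, 4.3 km north

Distance from S−P lag: d = Δt · v_P v_S / (v_P − v_S) = Δt · (6.02·3.37)/(6.02−3.37) ≈ 7.6556·Δt.
So d_A = 66.73, d_B = 134.69, d_C = 91.27 km.
Circle about each station: (x + 39.5)² + (y + 60.9)² = 66.73²; (x + 107.2)² + (y − 127.9)² = 134.69²; (x + 43.5)² + (y + 86.4)² = 91.27².
Subtracting the A equation from the B and C equations removes the quadratic terms:
-135.4 x + 377.6 y = 8892.69
-8.0 x − 51.0 y = 210.83
Solving the 2×2 system: x ≈ -53.7, y ≈ 4.3 km.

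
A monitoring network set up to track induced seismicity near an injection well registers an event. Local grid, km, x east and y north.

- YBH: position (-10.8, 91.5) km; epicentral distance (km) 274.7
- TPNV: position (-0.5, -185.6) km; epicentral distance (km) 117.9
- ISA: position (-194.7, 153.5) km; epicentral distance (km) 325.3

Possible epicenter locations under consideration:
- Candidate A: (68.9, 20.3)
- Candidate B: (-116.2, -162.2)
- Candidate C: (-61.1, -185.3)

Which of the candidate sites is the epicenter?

Candidate B

For each candidate, compare |candidate − station| to the reported distance:
Candidate A: residuals YBH 167.8, TPNV 99.4, ISA 30.0 → max 167.8 km
Candidate B: residuals YBH 0.0, TPNV 0.1, ISA 0.0 → max 0.1 km
Candidate C: residuals YBH 6.6, TPNV 57.3, ISA 38.9 → max 57.3 km
Only Candidate B has all residuals ≈ 0.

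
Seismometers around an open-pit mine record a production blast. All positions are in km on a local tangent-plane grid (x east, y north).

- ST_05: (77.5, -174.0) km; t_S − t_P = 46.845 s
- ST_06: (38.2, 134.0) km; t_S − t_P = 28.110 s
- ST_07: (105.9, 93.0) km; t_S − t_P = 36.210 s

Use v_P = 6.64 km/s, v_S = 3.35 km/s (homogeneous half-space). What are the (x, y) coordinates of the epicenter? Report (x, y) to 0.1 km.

-136.6 km east, 59.4 km north

Distance from S−P lag: d = Δt · v_P v_S / (v_P − v_S) = Δt · (6.64·3.35)/(6.64−3.35) ≈ 6.7611·Δt.
So d_ST_05 = 316.72, d_ST_06 = 190.05, d_ST_07 = 244.82 km.
Circle about each station: (x − 77.5)² + (y + 174.0)² = 316.72²; (x − 38.2)² + (y − 134.0)² = 190.05²; (x − 105.9)² + (y − 93.0)² = 244.82².
Subtracting pairs of circle equations eliminates x²+y² and gives linear equations (the radical axes):
-78.6 x + 616.0 y = 47325.55
56.8 x + 534.0 y = 23956.29
Solving the 2×2 system: x ≈ -136.6, y ≈ 59.4 km.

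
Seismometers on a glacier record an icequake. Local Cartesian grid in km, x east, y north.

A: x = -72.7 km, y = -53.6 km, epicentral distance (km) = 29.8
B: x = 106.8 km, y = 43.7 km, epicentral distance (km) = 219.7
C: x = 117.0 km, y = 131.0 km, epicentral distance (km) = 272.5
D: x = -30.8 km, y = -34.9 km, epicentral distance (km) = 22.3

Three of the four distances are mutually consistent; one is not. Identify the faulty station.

Solve using three stations at a time. Using A, B, C (subtract circle equations pairwise → linear system) gives (x, y) ≈ (-97.5, -37.0).
Distances from that point to each station vs reported:
  A: calculated 29.9 vs reported 29.8 → residual 0.1 km
  B: calculated 219.7 vs reported 219.7 → residual 0.0 km
  C: calculated 272.5 vs reported 272.5 → residual 0.0 km
  D: calculated 66.8 vs reported 22.3 → residual 44.5 km
A, B, C are mutually consistent (residuals ≈ 0); D is off by 44.5 km.

D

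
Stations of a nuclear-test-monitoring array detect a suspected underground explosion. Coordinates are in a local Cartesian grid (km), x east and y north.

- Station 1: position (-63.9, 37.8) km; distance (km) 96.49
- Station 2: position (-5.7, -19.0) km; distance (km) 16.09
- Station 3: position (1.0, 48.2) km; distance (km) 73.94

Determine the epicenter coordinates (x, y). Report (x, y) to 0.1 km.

x ≈ 9.1 km, y ≈ -25.3 km

Circle about each station: (x + 63.9)² + (y − 37.8)² = 96.49²; (x + 5.7)² + (y + 19.0)² = 16.09²; (x − 1.0)² + (y − 48.2)² = 73.94².
Subtracting the Station 1 equation from the Station 2 and Station 3 equations removes the quadratic terms:
116.4 x − 113.6 y = 3932.87
129.8 x + 20.8 y = 655.39
Solving the 2×2 system: x ≈ 9.1, y ≈ -25.3 km.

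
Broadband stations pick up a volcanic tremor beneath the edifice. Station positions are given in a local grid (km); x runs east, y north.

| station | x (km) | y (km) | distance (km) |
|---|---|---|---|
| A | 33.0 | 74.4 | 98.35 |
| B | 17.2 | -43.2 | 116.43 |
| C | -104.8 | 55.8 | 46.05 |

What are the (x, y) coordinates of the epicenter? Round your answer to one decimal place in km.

Circle about each station: (x − 33.0)² + (y − 74.4)² = 98.35²; (x − 17.2)² + (y + 43.2)² = 116.43²; (x + 104.8)² + (y − 55.8)² = 46.05².
Subtracting the A equation from the B and C equations removes the quadratic terms:
-31.6 x − 235.2 y = -8345.50
-275.6 x − 37.2 y = 15024.44
Solving the 2×2 system: x ≈ -60.4, y ≈ 43.6 km.
Check against A (with the unrounded x, y): √((x − 33.0)²+(y − 74.4)²) = 98.35 ≈ 98.35 km. ✓

x ≈ -60.4 km, y ≈ 43.6 km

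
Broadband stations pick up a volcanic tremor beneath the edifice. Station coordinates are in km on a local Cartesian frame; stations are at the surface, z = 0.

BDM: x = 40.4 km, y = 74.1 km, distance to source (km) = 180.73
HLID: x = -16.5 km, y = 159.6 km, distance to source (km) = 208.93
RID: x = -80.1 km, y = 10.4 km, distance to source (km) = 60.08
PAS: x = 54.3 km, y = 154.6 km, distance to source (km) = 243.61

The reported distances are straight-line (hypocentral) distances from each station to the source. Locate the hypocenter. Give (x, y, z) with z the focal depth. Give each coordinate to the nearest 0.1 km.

Each station gives a sphere (x−x_i)² + (y−y_i)² + z² = d_i² (stations at z=0).
Subtracting the BDM sphere from HLID and RID: z² cancels, leaving linear equations in x and y:
-113.8 x + 171.0 y = 7633.03
-241.0 x − 127.4 y = 28454.93
Solving: x ≈ -104.799, y ≈ -25.106 km (keep extra digits for the depth step; rounded: -104.8, -25.1).
Then from the BDM sphere: z² = 180.73² − (x − 40.4)² − (y − 74.1)² with x = -104.799, y = -25.106, so z ≈ 41.698 ≈ 41.7 km.
Check against PAS (with the unrounded solution): distance 243.61 ≈ 243.61 km. ✓

(-104.8, -25.1, 41.7)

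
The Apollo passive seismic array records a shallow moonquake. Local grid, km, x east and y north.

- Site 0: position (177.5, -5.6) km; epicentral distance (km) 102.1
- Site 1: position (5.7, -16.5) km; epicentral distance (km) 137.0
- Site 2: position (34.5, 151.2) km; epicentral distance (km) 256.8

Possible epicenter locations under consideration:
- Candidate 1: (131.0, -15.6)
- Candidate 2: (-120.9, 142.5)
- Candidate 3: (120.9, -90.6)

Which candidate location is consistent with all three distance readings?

Candidate 3

For each candidate, compare |candidate − station| to the reported distance:
Candidate 1: residuals Site 0 54.5, Site 1 11.7, Site 2 64.1 → max 64.1 km
Candidate 2: residuals Site 0 231.0, Site 1 66.2, Site 2 101.2 → max 231.0 km
Candidate 3: residuals Site 0 0.0, Site 1 0.0, Site 2 0.0 → max 0.0 km
Only Candidate 3 has all residuals ≈ 0.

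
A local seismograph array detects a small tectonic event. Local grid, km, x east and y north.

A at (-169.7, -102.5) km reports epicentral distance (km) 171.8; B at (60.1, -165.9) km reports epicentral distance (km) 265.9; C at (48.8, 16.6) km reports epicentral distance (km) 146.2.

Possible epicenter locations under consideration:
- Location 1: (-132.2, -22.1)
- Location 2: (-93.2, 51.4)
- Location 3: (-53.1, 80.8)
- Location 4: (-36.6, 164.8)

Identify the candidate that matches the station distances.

For each candidate, compare |candidate − station| to the reported distance:
Location 1: residuals A 83.1, B 25.8, C 38.9 → max 83.1 km
Location 2: residuals A 0.1, B 0.0, C 0.0 → max 0.1 km
Location 3: residuals A 45.4, B 5.5, C 25.8 → max 45.4 km
Location 4: residuals A 126.8, B 78.6, C 24.8 → max 126.8 km
Only Location 2 has all residuals ≈ 0.

Location 2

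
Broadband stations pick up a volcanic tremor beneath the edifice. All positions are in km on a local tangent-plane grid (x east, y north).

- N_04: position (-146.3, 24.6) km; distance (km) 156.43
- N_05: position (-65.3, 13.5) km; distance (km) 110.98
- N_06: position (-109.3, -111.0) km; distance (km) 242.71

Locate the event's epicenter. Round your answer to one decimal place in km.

Circle about each station: (x + 146.3)² + (y − 24.6)² = 156.43²; (x + 65.3)² + (y − 13.5)² = 110.98²; (x + 109.3)² + (y + 111.0)² = 242.71².
Subtracting the N_04 equation from the N_05 and N_06 equations removes the quadratic terms:
162.0 x − 22.2 y = -5408.73
74.0 x − 271.2 y = -32179.16
Solving the 2×2 system: x ≈ -17.8, y ≈ 113.8 km.

-17.8 km east, 113.8 km north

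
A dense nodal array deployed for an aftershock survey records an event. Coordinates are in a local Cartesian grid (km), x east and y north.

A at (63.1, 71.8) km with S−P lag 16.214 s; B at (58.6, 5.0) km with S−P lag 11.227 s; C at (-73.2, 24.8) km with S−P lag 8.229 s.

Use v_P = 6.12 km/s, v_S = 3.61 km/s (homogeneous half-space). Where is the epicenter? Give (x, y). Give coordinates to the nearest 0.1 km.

Distance from S−P lag: d = Δt · v_P v_S / (v_P − v_S) = Δt · (6.12·3.61)/(6.12−3.61) ≈ 8.8021·Δt.
So d_A = 142.72, d_B = 98.82, d_C = 72.43 km.
Circle about each station: (x − 63.1)² + (y − 71.8)² = 142.72²; (x − 58.6)² + (y − 5.0)² = 98.82²; (x + 73.2)² + (y − 24.8)² = 72.43².
Subtracting the A equation from the B and C equations removes the quadratic terms:
-9.0 x − 133.6 y = 4925.72
-272.6 x − 94.0 y = 11959.32
Solving the 2×2 system: x ≈ -31.9, y ≈ -34.7 km.

x ≈ -31.9 km, y ≈ -34.7 km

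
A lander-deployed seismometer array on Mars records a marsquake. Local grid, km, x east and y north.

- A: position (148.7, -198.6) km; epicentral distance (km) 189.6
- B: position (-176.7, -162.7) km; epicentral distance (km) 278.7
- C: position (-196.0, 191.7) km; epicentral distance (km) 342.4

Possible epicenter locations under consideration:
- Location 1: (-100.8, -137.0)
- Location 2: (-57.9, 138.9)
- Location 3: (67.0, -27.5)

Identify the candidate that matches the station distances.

Location 3

For each candidate, compare |candidate − station| to the reported distance:
Location 1: residuals A 67.4, B 198.6, C 0.2 → max 198.6 km
Location 2: residuals A 206.1, B 45.5, C 194.6 → max 206.1 km
Location 3: residuals A 0.0, B 0.0, C 0.0 → max 0.0 km
Only Location 3 has all residuals ≈ 0.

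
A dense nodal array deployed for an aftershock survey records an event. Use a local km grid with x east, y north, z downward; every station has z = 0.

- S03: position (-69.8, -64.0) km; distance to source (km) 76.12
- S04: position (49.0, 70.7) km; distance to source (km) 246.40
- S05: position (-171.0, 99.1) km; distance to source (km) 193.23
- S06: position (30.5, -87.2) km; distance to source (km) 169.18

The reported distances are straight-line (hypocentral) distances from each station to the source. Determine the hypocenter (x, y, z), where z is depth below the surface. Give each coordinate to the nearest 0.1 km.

(-136.6, -89.2, 26.4)

Each station gives a sphere (x−x_i)² + (y−y_i)² + z² = d_i² (stations at z=0).
Subtracting the S03 sphere from S04 and S05: z² cancels, leaving linear equations in x and y:
237.6 x + 269.4 y = -56487.26
-202.4 x + 326.2 y = -1449.81
Solving: x ≈ -136.600, y ≈ -89.202 km (keep extra digits for the depth step; rounded: -136.6, -89.2).
Then from the S03 sphere: z² = 76.12² − (x + 69.8)² − (y + 64.0)² with x = -136.600, y = -89.202, so z ≈ 26.398 ≈ 26.4 km.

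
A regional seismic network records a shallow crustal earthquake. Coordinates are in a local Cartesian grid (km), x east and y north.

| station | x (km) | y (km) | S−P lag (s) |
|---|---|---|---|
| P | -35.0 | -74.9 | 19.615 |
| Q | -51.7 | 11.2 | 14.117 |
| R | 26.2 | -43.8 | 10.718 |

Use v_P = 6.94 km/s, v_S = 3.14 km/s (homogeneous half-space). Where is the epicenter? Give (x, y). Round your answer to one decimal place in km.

Distance from S−P lag: d = Δt · v_P v_S / (v_P − v_S) = Δt · (6.94·3.14)/(6.94−3.14) ≈ 5.7346·Δt.
So d_P = 112.48, d_Q = 80.96, d_R = 61.46 km.
Circle about each station: (x + 35.0)² + (y + 74.9)² = 112.48²; (x + 51.7)² + (y − 11.2)² = 80.96²; (x − 26.2)² + (y + 43.8)² = 61.46².
Subtracting pairs of circle equations eliminates x²+y² and gives linear equations (the radical axes):
-33.4 x + 172.2 y = 2060.55
122.4 x + 62.2 y = 4644.29
Solving the 2×2 system: x ≈ 29.0, y ≈ 17.6 km.

29.0 km east, 17.6 km north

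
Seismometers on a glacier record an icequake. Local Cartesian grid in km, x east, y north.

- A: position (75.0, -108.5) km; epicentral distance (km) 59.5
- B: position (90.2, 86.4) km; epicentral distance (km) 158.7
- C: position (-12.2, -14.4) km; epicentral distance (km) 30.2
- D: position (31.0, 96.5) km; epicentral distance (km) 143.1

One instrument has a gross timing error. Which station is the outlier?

A

Solve using three stations at a time. Using B, C, D (subtract circle equations pairwise → linear system) gives (x, y) ≈ (-2.1, -42.7).
Distances from that point to each station vs reported:
  A: calculated 101.3 vs reported 59.5 → residual 41.8 km
  B: calculated 158.7 vs reported 158.7 → residual 0.0 km
  C: calculated 30.1 vs reported 30.2 → residual 0.1 km
  D: calculated 143.1 vs reported 143.1 → residual 0.0 km
B, C, D are mutually consistent (residuals ≈ 0); A is off by 41.8 km.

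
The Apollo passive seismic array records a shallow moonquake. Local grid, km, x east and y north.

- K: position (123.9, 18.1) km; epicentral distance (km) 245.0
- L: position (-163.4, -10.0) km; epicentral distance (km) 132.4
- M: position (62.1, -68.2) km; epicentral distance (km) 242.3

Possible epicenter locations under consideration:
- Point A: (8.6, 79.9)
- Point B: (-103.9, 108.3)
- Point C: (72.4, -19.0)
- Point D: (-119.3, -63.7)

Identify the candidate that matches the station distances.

For each candidate, compare |candidate − station| to the reported distance:
Point A: residuals K 114.2, L 61.7, M 84.8 → max 114.2 km
Point B: residuals K 0.0, L 0.0, M 0.0 → max 0.0 km
Point C: residuals K 181.5, L 103.6, M 192.0 → max 192.0 km
Point D: residuals K 11.6, L 62.9, M 60.8 → max 62.9 km
Only Point B has all residuals ≈ 0.

Point B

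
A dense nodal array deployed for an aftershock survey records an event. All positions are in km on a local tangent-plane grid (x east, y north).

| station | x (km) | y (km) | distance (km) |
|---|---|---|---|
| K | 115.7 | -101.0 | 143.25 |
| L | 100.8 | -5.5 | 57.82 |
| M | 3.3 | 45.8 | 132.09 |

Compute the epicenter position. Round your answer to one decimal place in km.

x ≈ 135.3 km, y ≈ 40.9 km

Circle about each station: (x − 115.7)² + (y + 101.0)² = 143.25²; (x − 100.8)² + (y + 5.5)² = 57.82²; (x − 3.3)² + (y − 45.8)² = 132.09².
Subtracting the K equation from the L and M equations removes the quadratic terms:
-29.8 x + 191.0 y = 3780.81
-224.8 x + 293.6 y = -18406.17
Solving the 2×2 system: x ≈ 135.3, y ≈ 40.9 km.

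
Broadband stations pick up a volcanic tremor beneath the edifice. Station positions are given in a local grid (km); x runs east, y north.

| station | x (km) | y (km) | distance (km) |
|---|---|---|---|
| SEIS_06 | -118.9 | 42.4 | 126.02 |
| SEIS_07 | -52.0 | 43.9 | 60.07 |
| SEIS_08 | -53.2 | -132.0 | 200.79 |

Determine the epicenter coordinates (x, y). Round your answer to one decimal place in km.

(5.9, 59.9)

Circle about each station: (x + 118.9)² + (y − 42.4)² = 126.02²; (x + 52.0)² + (y − 43.9)² = 60.07²; (x + 53.2)² + (y + 132.0)² = 200.79².
Subtracting the SEIS_06 equation from the SEIS_07 and SEIS_08 equations removes the quadratic terms:
133.8 x + 3.0 y = 968.88
131.4 x − 348.8 y = -20116.31
Solving the 2×2 system: x ≈ 5.9, y ≈ 59.9 km.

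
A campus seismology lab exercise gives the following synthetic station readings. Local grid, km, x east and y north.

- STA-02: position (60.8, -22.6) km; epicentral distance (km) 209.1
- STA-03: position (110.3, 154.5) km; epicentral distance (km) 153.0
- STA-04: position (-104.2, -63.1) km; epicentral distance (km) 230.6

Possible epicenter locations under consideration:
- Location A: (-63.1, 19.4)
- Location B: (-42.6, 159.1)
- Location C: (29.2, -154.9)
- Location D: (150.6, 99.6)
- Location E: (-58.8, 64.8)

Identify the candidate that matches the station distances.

Location B

For each candidate, compare |candidate − station| to the reported distance:
Location A: residuals STA-02 78.3, STA-03 66.8, STA-04 138.4 → max 138.4 km
Location B: residuals STA-02 0.0, STA-03 0.0, STA-04 0.0 → max 0.0 km
Location C: residuals STA-02 73.1, STA-03 166.9, STA-04 68.7 → max 166.9 km
Location D: residuals STA-02 57.5, STA-03 84.9, STA-04 71.7 → max 84.9 km
Location E: residuals STA-02 61.0, STA-03 38.4, STA-04 94.9 → max 94.9 km
Only Location B has all residuals ≈ 0.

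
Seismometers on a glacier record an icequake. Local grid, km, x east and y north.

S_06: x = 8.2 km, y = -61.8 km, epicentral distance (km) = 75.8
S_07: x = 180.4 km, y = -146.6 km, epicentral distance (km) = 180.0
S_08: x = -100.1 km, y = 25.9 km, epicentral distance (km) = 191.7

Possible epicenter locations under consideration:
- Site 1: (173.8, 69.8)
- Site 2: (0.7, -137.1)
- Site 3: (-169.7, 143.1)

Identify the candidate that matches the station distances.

For each candidate, compare |candidate − station| to the reported distance:
Site 1: residuals S_06 135.7, S_07 36.5, S_08 85.7 → max 135.7 km
Site 2: residuals S_06 0.1, S_07 0.0, S_08 0.1 → max 0.1 km
Site 3: residuals S_06 195.6, S_07 274.4, S_08 55.4 → max 274.4 km
Only Site 2 has all residuals ≈ 0.

Site 2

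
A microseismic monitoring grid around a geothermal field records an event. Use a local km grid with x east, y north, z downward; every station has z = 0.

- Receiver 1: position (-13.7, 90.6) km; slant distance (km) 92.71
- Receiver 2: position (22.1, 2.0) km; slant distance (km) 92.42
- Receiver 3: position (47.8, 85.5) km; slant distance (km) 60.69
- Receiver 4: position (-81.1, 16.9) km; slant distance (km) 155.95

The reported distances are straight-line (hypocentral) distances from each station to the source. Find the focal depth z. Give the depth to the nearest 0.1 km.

Each station gives a sphere (x−x_i)² + (y−y_i)² + z² = d_i² (stations at z=0).
Subtracting the Receiver 1 sphere from Receiver 2 and Receiver 3: z² cancels, leaving linear equations in x and y:
71.6 x − 177.2 y = -7849.95
123.0 x − 10.2 y = 6110.91
Solving: x ≈ 55.206, y ≈ 66.607 km (keep extra digits for the depth step; rounded: 55.2, 66.6).
Then from the Receiver 1 sphere: z² = 92.71² − (x + 13.7)² − (y − 90.6)² with x = 55.206, y = 66.607, so z ≈ 57.197 ≈ 57.2 km.
Check against Receiver 4 (with the unrounded solution): distance 155.95 ≈ 155.95 km. ✓

depth ≈ 57.2 km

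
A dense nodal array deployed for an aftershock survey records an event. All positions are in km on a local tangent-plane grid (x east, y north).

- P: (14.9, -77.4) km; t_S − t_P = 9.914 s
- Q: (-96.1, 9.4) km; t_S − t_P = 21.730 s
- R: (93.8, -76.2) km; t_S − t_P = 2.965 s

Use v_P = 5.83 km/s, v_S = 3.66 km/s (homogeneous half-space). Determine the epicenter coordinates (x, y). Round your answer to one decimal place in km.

108.8 km east, -51.2 km north

Distance from S−P lag: d = Δt · v_P v_S / (v_P − v_S) = Δt · (5.83·3.66)/(5.83−3.66) ≈ 9.8331·Δt.
So d_P = 97.49, d_Q = 213.67, d_R = 29.16 km.
Circle about each station: (x − 14.9)² + (y + 77.4)² = 97.49²; (x + 96.1)² + (y − 9.4)² = 213.67²; (x − 93.8)² + (y + 76.2)² = 29.16².
Subtracting the P equation from the Q and R equations removes the quadratic terms:
-222.0 x + 173.6 y = -33039.77
157.8 x + 2.4 y = 17046.10
Solving the 2×2 system: x ≈ 108.8, y ≈ -51.2 km.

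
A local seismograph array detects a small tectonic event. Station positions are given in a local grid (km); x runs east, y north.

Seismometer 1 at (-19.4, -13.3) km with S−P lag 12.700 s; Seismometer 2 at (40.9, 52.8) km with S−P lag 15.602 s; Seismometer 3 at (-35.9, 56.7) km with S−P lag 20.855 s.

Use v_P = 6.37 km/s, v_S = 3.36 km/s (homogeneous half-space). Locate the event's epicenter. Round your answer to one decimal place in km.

(59.9, -56.5)

Distance from S−P lag: d = Δt · v_P v_S / (v_P − v_S) = Δt · (6.37·3.36)/(6.37−3.36) ≈ 7.1107·Δt.
So d_Seismometer 1 = 90.31, d_Seismometer 2 = 110.94, d_Seismometer 3 = 148.29 km.
Circle about each station: (x + 19.4)² + (y + 13.3)² = 90.31²; (x − 40.9)² + (y − 52.8)² = 110.94²; (x + 35.9)² + (y − 56.7)² = 148.29².
Subtracting the Seismometer 1 equation from the Seismometer 2 and Seismometer 3 equations removes the quadratic terms:
120.6 x + 132.2 y = -244.39
-33.0 x + 140.0 y = -9883.58
Solving the 2×2 system: x ≈ 59.9, y ≈ -56.5 km.
Check against Seismometer 1 (with the unrounded x, y): √((x + 19.4)²+(y + 13.3)²) = 90.28 ≈ 90.31 km. ✓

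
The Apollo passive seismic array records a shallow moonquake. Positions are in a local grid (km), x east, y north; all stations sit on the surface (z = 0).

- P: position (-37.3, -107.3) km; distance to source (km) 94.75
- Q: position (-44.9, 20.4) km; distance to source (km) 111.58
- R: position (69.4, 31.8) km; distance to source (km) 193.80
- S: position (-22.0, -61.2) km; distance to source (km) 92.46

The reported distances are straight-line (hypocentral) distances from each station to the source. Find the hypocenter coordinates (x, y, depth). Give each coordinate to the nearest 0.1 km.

x ≈ -89.0 km, y ≈ -59.9 km, depth ≈ 63.7 km

Each station gives a sphere (x−x_i)² + (y−y_i)² + z² = d_i² (stations at z=0).
Subtracting the P sphere from Q and R: z² cancels, leaving linear equations in x and y:
-15.2 x + 255.4 y = -13944.94
213.4 x + 278.2 y = -35657.86
Solving: x ≈ -89.008, y ≈ -59.898 km (keep extra digits for the depth step; rounded: -89.0, -59.9).
Then from the P sphere: z² = 94.75² − (x + 37.3)² − (y + 107.3)² with x = -89.008, y = -59.898, so z ≈ 63.694 ≈ 63.7 km.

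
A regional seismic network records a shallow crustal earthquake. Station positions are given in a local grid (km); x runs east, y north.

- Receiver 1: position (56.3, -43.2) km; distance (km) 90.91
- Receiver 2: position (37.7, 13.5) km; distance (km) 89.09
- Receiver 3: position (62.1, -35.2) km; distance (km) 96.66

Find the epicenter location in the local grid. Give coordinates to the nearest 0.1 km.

-34.5 km east, -38.7 km north

Circle about each station: (x − 56.3)² + (y + 43.2)² = 90.91²; (x − 37.7)² + (y − 13.5)² = 89.09²; (x − 62.1)² + (y + 35.2)² = 96.66².
Subtracting the Receiver 1 equation from the Receiver 2 and Receiver 3 equations removes the quadratic terms:
-37.2 x + 113.4 y = -3104.79
11.6 x + 16.0 y = -1019.01
Solving the 2×2 system: x ≈ -34.5, y ≈ -38.7 km.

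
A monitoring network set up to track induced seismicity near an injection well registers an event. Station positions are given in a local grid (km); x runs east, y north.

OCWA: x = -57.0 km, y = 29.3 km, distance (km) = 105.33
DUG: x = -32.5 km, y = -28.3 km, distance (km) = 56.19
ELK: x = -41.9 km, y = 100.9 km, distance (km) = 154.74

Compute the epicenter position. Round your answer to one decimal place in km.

Circle about each station: (x + 57.0)² + (y − 29.3)² = 105.33²; (x + 32.5)² + (y + 28.3)² = 56.19²; (x + 41.9)² + (y − 100.9)² = 154.74².
Subtracting the OCWA equation from the DUG and ELK equations removes the quadratic terms:
49.0 x − 115.2 y = 5686.74
30.2 x + 143.2 y = -5021.13
Solving the 2×2 system: x ≈ 22.5, y ≈ -39.8 km.

(22.5, -39.8)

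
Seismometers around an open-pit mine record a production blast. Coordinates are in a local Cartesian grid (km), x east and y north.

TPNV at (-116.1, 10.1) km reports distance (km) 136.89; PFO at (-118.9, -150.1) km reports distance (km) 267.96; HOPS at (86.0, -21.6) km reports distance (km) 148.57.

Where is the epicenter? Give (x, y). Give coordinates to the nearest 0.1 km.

-7.7 km east, 93.7 km north

Circle about each station: (x + 116.1)² + (y − 10.1)² = 136.89²; (x + 118.9)² + (y + 150.1)² = 267.96²; (x − 86.0)² + (y + 21.6)² = 148.57².
Subtracting the TPNV equation from the PFO and HOPS equations removes the quadratic terms:
-5.6 x − 320.4 y = -29977.69
404.2 x − 63.4 y = -9052.83
Solving the 2×2 system: x ≈ -7.7, y ≈ 93.7 km.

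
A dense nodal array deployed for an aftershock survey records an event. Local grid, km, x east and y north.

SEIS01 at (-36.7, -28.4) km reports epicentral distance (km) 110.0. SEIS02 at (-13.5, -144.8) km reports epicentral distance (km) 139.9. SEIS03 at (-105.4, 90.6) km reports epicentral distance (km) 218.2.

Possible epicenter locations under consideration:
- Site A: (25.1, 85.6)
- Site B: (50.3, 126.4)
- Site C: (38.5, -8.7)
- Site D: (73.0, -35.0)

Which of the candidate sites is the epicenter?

Site D

For each candidate, compare |candidate − station| to the reported distance:
Site A: residuals SEIS01 19.7, SEIS02 93.7, SEIS03 87.6 → max 93.7 km
Site B: residuals SEIS01 67.6, SEIS02 138.7, SEIS03 58.4 → max 138.7 km
Site C: residuals SEIS01 32.3, SEIS02 5.8, SEIS03 43.4 → max 43.4 km
Site D: residuals SEIS01 0.1, SEIS02 0.1, SEIS03 0.0 → max 0.1 km
Only Site D has all residuals ≈ 0.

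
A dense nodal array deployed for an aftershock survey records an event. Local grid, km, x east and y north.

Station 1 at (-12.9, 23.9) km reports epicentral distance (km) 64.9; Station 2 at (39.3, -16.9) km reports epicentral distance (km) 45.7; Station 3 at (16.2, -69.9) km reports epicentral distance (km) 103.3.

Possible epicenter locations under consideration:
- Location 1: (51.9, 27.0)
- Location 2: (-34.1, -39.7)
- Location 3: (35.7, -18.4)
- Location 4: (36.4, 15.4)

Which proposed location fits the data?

For each candidate, compare |candidate − station| to the reported distance:
Location 1: residuals Station 1 0.0, Station 2 0.0, Station 3 0.0 → max 0.0 km
Location 2: residuals Station 1 2.1, Station 2 31.2, Station 3 44.6 → max 44.6 km
Location 3: residuals Station 1 0.5, Station 2 41.8, Station 3 48.2 → max 48.2 km
Location 4: residuals Station 1 14.9, Station 2 13.3, Station 3 15.6 → max 15.6 km
Only Location 1 has all residuals ≈ 0.

Location 1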